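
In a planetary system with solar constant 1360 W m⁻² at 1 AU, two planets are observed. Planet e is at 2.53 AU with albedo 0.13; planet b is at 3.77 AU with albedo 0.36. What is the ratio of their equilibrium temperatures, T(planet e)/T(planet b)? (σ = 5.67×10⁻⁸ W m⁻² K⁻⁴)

T_eq = [S₀(1−A)/(4σd²)]^(1/4), so T ∝ (1−A)^(1/4) / √d.
T₁ = [1360×0.87/(4×5.67×10⁻⁸×2.53²)]^(1/4) = 168.96 K.
T₂ = [1360×0.64/(4×5.67×10⁻⁸×3.77²)]^(1/4) = 128.19 K.

T₁/T₂ ≈ 1.318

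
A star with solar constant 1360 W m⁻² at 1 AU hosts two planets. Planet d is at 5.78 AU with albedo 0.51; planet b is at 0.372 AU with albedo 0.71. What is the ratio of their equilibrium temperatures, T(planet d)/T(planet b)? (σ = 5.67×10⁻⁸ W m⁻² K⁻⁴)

T₁/T₂ ≈ 0.289

T_eq = [S₀(1−A)/(4σd²)]^(1/4), so T ∝ (1−A)^(1/4) / √d.
T₁ = [1360×0.49/(4×5.67×10⁻⁸×5.78²)]^(1/4) = 96.84 K.
T₂ = [1360×0.29/(4×5.67×10⁻⁸×0.372²)]^(1/4) = 334.81 K.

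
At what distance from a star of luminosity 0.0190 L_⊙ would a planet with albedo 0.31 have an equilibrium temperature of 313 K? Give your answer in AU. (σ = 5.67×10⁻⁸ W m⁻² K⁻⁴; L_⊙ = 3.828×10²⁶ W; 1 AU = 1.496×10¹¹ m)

d ≈ 0.0905 AU

L = 0.0190 × 3.828×10²⁶ = 7.27×10²⁴ W.
From T_eq⁴ = L(1−A)/(16πσd²): d = √[L(1−A)/(16πσT_eq⁴)].
d = √[7.27×10²⁴ × 0.69 / (16π × 5.67×10⁻⁸ × (313)⁴)] = 1.35×10¹⁰ m = 0.0905 AU.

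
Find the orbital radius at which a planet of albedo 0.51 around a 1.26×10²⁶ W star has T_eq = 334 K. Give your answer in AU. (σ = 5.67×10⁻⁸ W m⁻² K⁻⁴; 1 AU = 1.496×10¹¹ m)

d ≈ 0.279 AU

From T_eq⁴ = L(1−A)/(16πσd²): d = √[L(1−A)/(16πσT_eq⁴)].
d = √[1.26×10²⁶ × 0.49 / (16π × 5.67×10⁻⁸ × (334)⁴)] = 4.17×10¹⁰ m = 0.279 AU.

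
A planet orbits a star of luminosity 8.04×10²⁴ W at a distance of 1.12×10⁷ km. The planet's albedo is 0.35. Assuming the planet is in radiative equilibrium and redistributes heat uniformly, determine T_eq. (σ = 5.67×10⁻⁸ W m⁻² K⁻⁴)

d = 1.12×10⁷ km = 1.12×10¹⁰ m.
Flux: S = L/(4πd²) = 8.04×10²⁴/(4π×(1.12×10¹⁰)²) = 5100 W m⁻².
Energy balance: absorbed = emitted ⇒ πR²·S(1−A) = 4πR²·σT_eq⁴, so T_eq⁴ = S(1−A)/(4σ).
T_eq = [5100 × 0.65 / (4 × 5.67×10⁻⁸)]^(1/4) = (1.46×10¹⁰)^(1/4) = 348 K.

T_eq ≈ 348 K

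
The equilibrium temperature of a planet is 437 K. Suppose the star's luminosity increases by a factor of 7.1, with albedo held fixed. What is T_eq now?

T_eq ≈ 713 K

T_eq ∝ L^(1/4) · d^(−1/2).
T′ = 437 × 7.1^(1/4) = 713 K.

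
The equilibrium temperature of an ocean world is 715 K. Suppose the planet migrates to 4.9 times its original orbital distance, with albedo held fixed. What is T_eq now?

T_eq ∝ L^(1/4) · d^(−1/2).
T′ = 715 / 4.9^(1/2) = 323 K.

T_eq ≈ 323 K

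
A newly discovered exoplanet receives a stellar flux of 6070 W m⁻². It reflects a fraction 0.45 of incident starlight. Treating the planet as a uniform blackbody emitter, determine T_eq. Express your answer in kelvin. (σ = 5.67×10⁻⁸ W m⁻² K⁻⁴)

T_eq ≈ 348 K

Energy balance: absorbed = emitted ⇒ πR²·S(1−A) = 4πR²·σT_eq⁴, so T_eq⁴ = S(1−A)/(4σ).
T_eq = [6070 × 0.55 / (4 × 5.67×10⁻⁸)]^(1/4) = (1.47×10¹⁰)^(1/4) = 348 K.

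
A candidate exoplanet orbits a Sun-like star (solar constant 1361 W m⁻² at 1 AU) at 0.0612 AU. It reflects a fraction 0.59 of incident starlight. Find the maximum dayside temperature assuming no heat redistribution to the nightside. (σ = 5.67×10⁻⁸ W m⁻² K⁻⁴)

Flux at 0.0612 AU: S = 1361/0.0612² = 3.63×10⁵ W m⁻².
With no redistribution each surface element balances locally: S(1−A) = σT⁴.
T = [3.63×10⁵ × 0.41 / 5.67×10⁻⁸]^(1/4) = (2.63×10¹²)^(1/4) = 1270 K.

T_ss ≈ 1270 K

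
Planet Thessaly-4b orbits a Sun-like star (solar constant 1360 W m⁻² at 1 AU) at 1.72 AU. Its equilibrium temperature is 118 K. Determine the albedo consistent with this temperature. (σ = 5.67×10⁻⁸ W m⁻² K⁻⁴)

A ≈ 0.90

Flux at 1.72 AU: S = 1360/1.72² = 460 W m⁻².
From T_eq⁴ = S(1−A)/(4σ): 1−A = 4σT_eq⁴/S.
1−A = 4 × 5.67×10⁻⁸ × (118)⁴ / 460 = 0.096.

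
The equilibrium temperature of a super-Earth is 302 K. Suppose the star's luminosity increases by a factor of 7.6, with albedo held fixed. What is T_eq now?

T_eq ≈ 501 K

T_eq ∝ L^(1/4) · d^(−1/2).
T′ = 302 × 7.6^(1/4) = 501 K.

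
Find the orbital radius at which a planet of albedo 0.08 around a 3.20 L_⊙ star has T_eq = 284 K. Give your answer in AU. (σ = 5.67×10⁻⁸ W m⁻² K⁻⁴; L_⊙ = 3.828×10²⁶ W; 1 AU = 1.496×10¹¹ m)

d ≈ 1.65 AU

L = 3.20 × 3.828×10²⁶ = 1.22×10²⁷ W.
From T_eq⁴ = L(1−A)/(16πσd²): d = √[L(1−A)/(16πσT_eq⁴)].
d = √[1.22×10²⁷ × 0.92 / (16π × 5.67×10⁻⁸ × (284)⁴)] = 2.47×10¹¹ m = 1.65 AU.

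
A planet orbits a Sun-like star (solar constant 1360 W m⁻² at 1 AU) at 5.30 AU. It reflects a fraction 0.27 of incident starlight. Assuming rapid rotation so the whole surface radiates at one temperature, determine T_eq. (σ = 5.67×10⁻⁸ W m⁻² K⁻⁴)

T_eq ≈ 112 K

Flux at 5.30 AU: S = 1360/5.30² = 48.4 W m⁻².
Energy balance: absorbed = emitted ⇒ πR²·S(1−A) = 4πR²·σT_eq⁴, so T_eq⁴ = S(1−A)/(4σ).
T_eq = [48.4 × 0.73 / (4 × 5.67×10⁻⁸)]^(1/4) = (1.56×10⁸)^(1/4) = 112 K.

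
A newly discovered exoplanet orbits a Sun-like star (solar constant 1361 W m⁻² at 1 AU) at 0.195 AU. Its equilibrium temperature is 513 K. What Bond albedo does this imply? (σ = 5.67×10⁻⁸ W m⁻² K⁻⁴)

Flux at 0.195 AU: S = 1361/0.195² = 3.58×10⁴ W m⁻².
From T_eq⁴ = S(1−A)/(4σ): 1−A = 4σT_eq⁴/S.
1−A = 4 × 5.67×10⁻⁸ × (513)⁴ / 3.58×10⁴ = 0.439.

A ≈ 0.56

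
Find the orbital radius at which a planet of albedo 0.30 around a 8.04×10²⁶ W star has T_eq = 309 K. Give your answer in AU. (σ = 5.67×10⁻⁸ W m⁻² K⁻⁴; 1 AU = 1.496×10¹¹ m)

From T_eq⁴ = L(1−A)/(16πσd²): d = √[L(1−A)/(16πσT_eq⁴)].
d = √[8.04×10²⁶ × 0.70 / (16π × 5.67×10⁻⁸ × (309)⁴)] = 1.47×10¹¹ m = 0.984 AU.

d ≈ 0.984 AU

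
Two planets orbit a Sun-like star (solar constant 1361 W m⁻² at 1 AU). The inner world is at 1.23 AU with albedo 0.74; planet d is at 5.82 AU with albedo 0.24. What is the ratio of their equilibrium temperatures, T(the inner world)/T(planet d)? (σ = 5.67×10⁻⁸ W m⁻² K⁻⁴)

T₁/T₂ ≈ 1.664

T_eq = [S₀(1−A)/(4σd²)]^(1/4), so T ∝ (1−A)^(1/4) / √d.
T₁ = [1361×0.26/(4×5.67×10⁻⁸×1.23²)]^(1/4) = 179.20 K.
T₂ = [1361×0.76/(4×5.67×10⁻⁸×5.82²)]^(1/4) = 107.72 K.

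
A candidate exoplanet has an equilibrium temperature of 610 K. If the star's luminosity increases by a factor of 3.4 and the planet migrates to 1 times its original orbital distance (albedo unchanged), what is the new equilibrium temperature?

T_eq ∝ L^(1/4) · d^(−1/2).
T′ = 610 × 3.4^(1/4) / 1^(1/2) = 828 K.

T_eq ≈ 828 K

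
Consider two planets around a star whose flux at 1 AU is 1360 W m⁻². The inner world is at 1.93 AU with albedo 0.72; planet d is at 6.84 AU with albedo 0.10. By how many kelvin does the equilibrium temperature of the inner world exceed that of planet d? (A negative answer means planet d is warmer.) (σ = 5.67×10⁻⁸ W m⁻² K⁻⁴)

T_eq = [S₀(1−A)/(4σd²)]^(1/4), so T ∝ (1−A)^(1/4) / √d.
T₁ = [1360×0.28/(4×5.67×10⁻⁸×1.93²)]^(1/4) = 145.71 K.
T₂ = [1360×0.90/(4×5.67×10⁻⁸×6.84²)]^(1/4) = 103.64 K.

ΔT ≈ 42.1 K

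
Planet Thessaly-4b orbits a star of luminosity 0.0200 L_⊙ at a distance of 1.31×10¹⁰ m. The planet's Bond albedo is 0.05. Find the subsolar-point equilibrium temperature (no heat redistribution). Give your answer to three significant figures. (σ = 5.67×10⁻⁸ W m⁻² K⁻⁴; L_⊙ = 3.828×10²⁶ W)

L = 0.0200 × 3.828×10²⁶ = 7.66×10²⁴ W.
Flux: S = L/(4πd²) = 7.66×10²⁴/(4π×(1.31×10¹⁰)²) = 3550 W m⁻².
At the subsolar point the surface absorbs S(1−A) and emits σT⁴ per unit area — no factor of 4, since only the local patch is in balance.
T = [3550 × 0.95 / 5.67×10⁻⁸]^(1/4) = (5.95×10¹⁰)^(1/4) = 494 K.

T_ss ≈ 494 K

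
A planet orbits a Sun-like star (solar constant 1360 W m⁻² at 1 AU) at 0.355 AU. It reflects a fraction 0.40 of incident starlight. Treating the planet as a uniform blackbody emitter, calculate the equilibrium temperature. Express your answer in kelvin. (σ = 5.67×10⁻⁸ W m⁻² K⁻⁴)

Flux at 0.355 AU: S = 1360/0.355² = 1.08×10⁴ W m⁻².
Energy balance: absorbed = emitted ⇒ πR²·S(1−A) = 4πR²·σT_eq⁴, so T_eq⁴ = S(1−A)/(4σ).
T_eq = [1.08×10⁴ × 0.60 / (4 × 5.67×10⁻⁸)]^(1/4) = (2.85×10¹⁰)^(1/4) = 411 K.

T_eq ≈ 411 K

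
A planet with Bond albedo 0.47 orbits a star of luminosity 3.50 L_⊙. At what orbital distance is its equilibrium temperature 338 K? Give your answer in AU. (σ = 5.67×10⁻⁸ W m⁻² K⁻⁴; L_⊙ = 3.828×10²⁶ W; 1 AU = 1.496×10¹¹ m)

L = 3.50 × 3.828×10²⁶ = 1.34×10²⁷ W.
From T_eq⁴ = L(1−A)/(16πσd²): d = √[L(1−A)/(16πσT_eq⁴)].
d = √[1.34×10²⁷ × 0.53 / (16π × 5.67×10⁻⁸ × (338)⁴)] = 1.38×10¹¹ m = 0.924 AU.

d ≈ 0.924 AU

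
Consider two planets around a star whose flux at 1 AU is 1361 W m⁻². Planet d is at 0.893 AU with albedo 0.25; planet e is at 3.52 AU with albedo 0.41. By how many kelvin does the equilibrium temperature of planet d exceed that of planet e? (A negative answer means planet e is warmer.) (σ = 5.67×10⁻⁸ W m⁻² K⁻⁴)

T_eq = [S₀(1−A)/(4σd²)]^(1/4), so T ∝ (1−A)^(1/4) / √d.
T₁ = [1361×0.75/(4×5.67×10⁻⁸×0.893²)]^(1/4) = 274.09 K.
T₂ = [1361×0.59/(4×5.67×10⁻⁸×3.52²)]^(1/4) = 130.02 K.

ΔT ≈ 144.1 K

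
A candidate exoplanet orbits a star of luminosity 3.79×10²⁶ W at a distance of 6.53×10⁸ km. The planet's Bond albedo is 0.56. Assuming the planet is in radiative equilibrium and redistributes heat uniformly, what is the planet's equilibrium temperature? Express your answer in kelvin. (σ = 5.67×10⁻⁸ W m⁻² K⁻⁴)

T_eq ≈ 108 K

d = 6.53×10⁸ km = 6.53×10¹¹ m.
Flux: S = L/(4πd²) = 3.79×10²⁶/(4π×(6.53×10¹¹)²) = 70.7 W m⁻².
Energy balance: absorbed = emitted ⇒ πR²·S(1−A) = 4πR²·σT_eq⁴, so T_eq⁴ = S(1−A)/(4σ).
T_eq = [70.7 × 0.44 / (4 × 5.67×10⁻⁸)]^(1/4) = (1.37×10⁸)^(1/4) = 108 K.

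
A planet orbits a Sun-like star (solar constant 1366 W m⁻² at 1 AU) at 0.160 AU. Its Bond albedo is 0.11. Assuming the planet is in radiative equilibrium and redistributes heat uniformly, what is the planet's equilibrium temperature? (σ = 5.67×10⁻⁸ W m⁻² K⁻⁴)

T_eq ≈ 676 K

Flux at 0.160 AU: S = 1366/0.160² = 5.34×10⁴ W m⁻².
Energy balance: absorbed = emitted ⇒ πR²·S(1−A) = 4πR²·σT_eq⁴, so T_eq⁴ = S(1−A)/(4σ).
T_eq = [5.34×10⁴ × 0.89 / (4 × 5.67×10⁻⁸)]^(1/4) = (2.09×10¹¹)^(1/4) = 676 K.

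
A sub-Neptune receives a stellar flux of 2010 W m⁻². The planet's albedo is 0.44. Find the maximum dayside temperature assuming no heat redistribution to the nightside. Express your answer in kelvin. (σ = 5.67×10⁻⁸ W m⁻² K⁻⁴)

With no redistribution each surface element balances locally: S(1−A) = σT⁴.
T = [2010 × 0.56 / 5.67×10⁻⁸]^(1/4) = (1.99×10¹⁰)^(1/4) = 375 K.

T_ss ≈ 375 K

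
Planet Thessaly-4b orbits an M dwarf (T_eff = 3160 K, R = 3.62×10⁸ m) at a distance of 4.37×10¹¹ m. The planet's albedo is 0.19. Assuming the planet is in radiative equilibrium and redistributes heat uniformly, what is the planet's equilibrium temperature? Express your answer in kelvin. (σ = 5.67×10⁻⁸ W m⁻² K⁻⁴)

T_eq ≈ 61.0 K

L = 4πR_⋆²σT_⋆⁴ = 4π(3.62×10⁸)² × 5.67×10⁻⁸ × (3160)⁴ = 9.31×10²⁴ W.
S = L/(4πd²) = 3.88 W m⁻².
Energy balance: absorbed = emitted ⇒ πR²·S(1−A) = 4πR²·σT_eq⁴, so T_eq⁴ = S(1−A)/(4σ).
T_eq = [3.88 × 0.81 / (4 × 5.67×10⁻⁸)]^(1/4) = (1.39×10⁷)^(1/4) = 61.0 K.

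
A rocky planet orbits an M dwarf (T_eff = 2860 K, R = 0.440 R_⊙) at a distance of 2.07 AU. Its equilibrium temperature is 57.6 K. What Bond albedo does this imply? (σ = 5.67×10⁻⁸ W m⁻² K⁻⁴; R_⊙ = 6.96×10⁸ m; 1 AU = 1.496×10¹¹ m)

A ≈ 0.33

R_⋆ = 0.440 × 6.96×10⁸ = 3.06×10⁸ m.
d = 2.07 AU = 3.10×10¹¹ m.
L = 4πR_⋆²σT_⋆⁴ = 4π(3.06×10⁸)² × 5.67×10⁻⁸ × (2860)⁴ = 4.47×10²⁴ W.
S = L/(4πd²) = 3.71 W m⁻².
From T_eq⁴ = S(1−A)/(4σ): 1−A = 4σT_eq⁴/S.
1−A = 4 × 5.67×10⁻⁸ × (57.6)⁴ / 3.71 = 0.673.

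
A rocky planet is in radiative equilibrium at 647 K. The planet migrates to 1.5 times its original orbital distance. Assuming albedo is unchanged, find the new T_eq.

T_eq ≈ 528 K

T_eq ∝ L^(1/4) · d^(−1/2).
T′ = 647 / 1.5^(1/2) = 528 K.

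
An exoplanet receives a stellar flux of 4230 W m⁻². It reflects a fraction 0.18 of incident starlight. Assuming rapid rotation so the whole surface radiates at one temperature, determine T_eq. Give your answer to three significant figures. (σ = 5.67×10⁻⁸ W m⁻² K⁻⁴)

Energy balance: absorbed = emitted ⇒ πR²·S(1−A) = 4πR²·σT_eq⁴, so T_eq⁴ = S(1−A)/(4σ).
T_eq = [4230 × 0.82 / (4 × 5.67×10⁻⁸)]^(1/4) = (1.53×10¹⁰)^(1/4) = 352 K.

T_eq ≈ 352 K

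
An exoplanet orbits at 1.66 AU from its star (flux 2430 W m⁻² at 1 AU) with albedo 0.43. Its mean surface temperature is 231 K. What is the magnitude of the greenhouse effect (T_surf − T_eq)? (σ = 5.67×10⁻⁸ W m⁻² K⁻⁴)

ΔT ≈ 14.0 K

S = 2430/1.66² = 881.8 W m⁻².
T_eq = [S(1−A)/(4σ)]^(1/4) = [881.8×0.57/(4×5.67×10⁻⁸)]^(1/4) = 217.0 K.
ΔT = T_surf − T_eq = 231 − 217.0.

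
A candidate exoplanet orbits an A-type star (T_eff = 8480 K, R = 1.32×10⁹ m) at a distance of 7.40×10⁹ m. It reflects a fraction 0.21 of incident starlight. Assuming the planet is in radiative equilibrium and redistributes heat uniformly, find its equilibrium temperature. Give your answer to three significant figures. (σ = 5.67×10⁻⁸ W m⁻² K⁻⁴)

L = 4πR_⋆²σT_⋆⁴ = 4π(1.32×10⁹)² × 5.67×10⁻⁸ × (8480)⁴ = 6.42×10²⁷ W.
S = L/(4πd²) = 9.33×10⁶ W m⁻².
Energy balance: absorbed = emitted ⇒ πR²·S(1−A) = 4πR²·σT_eq⁴, so T_eq⁴ = S(1−A)/(4σ).
T_eq = [9.33×10⁶ × 0.79 / (4 × 5.67×10⁻⁸)]^(1/4) = (3.25×10¹³)^(1/4) = 2390 K.

T_eq ≈ 2390 K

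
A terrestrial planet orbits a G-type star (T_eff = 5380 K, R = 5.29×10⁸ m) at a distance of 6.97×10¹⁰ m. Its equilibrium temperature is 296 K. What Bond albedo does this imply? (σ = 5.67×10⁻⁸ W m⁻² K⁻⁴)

L = 4πR_⋆²σT_⋆⁴ = 4π(5.29×10⁸)² × 5.67×10⁻⁸ × (5380)⁴ = 1.67×10²⁶ W.
S = L/(4πd²) = 2740 W m⁻².
From T_eq⁴ = S(1−A)/(4σ): 1−A = 4σT_eq⁴/S.
1−A = 4 × 5.67×10⁻⁸ × (296)⁴ / 2740 = 0.636.

A ≈ 0.36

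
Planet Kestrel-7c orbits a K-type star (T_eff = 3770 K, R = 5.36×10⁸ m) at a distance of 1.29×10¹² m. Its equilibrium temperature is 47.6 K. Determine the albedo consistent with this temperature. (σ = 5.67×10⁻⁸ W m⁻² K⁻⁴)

A ≈ 0.41

L = 4πR_⋆²σT_⋆⁴ = 4π(5.36×10⁸)² × 5.67×10⁻⁸ × (3770)⁴ = 4.14×10²⁵ W.
S = L/(4πd²) = 1.98 W m⁻².
From T_eq⁴ = S(1−A)/(4σ): 1−A = 4σT_eq⁴/S.
1−A = 4 × 5.67×10⁻⁸ × (47.6)⁴ / 1.98 = 0.589.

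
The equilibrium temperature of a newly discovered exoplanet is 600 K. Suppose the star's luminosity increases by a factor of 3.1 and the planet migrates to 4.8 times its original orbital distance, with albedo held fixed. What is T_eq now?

T_eq ≈ 363 K

T_eq ∝ L^(1/4) · d^(−1/2).
T′ = 600 × 3.1^(1/4) / 4.8^(1/2) = 363 K.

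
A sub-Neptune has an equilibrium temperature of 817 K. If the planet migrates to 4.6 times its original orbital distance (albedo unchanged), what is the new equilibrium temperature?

T_eq ≈ 381 K

T_eq ∝ L^(1/4) · d^(−1/2).
T′ = 817 / 4.6^(1/2) = 381 K.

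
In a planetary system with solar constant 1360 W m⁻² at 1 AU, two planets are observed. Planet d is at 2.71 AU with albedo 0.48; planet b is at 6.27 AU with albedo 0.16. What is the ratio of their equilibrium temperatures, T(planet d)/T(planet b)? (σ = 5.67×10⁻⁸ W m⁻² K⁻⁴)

T₁/T₂ ≈ 1.349

T_eq = [S₀(1−A)/(4σd²)]^(1/4), so T ∝ (1−A)^(1/4) / √d.
T₁ = [1360×0.52/(4×5.67×10⁻⁸×2.71²)]^(1/4) = 143.55 K.
T₂ = [1360×0.84/(4×5.67×10⁻⁸×6.27²)]^(1/4) = 106.39 K.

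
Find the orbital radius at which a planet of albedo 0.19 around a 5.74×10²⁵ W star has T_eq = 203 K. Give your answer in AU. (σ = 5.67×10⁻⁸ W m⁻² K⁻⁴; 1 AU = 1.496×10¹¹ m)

From T_eq⁴ = L(1−A)/(16πσd²): d = √[L(1−A)/(16πσT_eq⁴)].
d = √[5.74×10²⁵ × 0.81 / (16π × 5.67×10⁻⁸ × (203)⁴)] = 9.80×10¹⁰ m = 0.655 AU.

d ≈ 0.655 AU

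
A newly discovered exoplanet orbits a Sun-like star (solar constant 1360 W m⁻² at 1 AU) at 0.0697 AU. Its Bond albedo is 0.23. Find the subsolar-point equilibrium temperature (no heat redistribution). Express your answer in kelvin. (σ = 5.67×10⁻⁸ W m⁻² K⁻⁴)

Flux at 0.0697 AU: S = 1360/0.0697² = 2.80×10⁵ W m⁻².
At the subsolar point the surface absorbs S(1−A) and emits σT⁴ per unit area — no factor of 4, since only the local patch is in balance.
T = [2.80×10⁵ × 0.77 / 5.67×10⁻⁸]^(1/4) = (3.80×10¹²)^(1/4) = 1400 K.

T_ss ≈ 1400 K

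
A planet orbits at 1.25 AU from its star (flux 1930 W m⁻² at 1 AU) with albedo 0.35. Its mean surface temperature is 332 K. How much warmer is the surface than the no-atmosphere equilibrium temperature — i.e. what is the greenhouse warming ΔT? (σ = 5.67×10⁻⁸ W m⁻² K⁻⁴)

S = 1930/1.25² = 1235 W m⁻².
T_eq = [S(1−A)/(4σ)]^(1/4) = [1235×0.65/(4×5.67×10⁻⁸)]^(1/4) = 243.9 K.
ΔT = T_surf − T_eq = 332 − 243.9.

ΔT ≈ 88.1 K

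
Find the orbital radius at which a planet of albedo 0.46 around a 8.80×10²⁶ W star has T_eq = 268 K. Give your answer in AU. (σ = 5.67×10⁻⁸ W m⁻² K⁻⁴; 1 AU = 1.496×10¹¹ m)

d ≈ 1.20 AU

From T_eq⁴ = L(1−A)/(16πσd²): d = √[L(1−A)/(16πσT_eq⁴)].
d = √[8.80×10²⁶ × 0.54 / (16π × 5.67×10⁻⁸ × (268)⁴)] = 1.80×10¹¹ m = 1.20 AU.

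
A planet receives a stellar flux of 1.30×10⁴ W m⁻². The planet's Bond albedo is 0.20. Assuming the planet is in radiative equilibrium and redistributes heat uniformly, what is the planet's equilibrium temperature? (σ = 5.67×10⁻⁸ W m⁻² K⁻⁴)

Energy balance: absorbed = emitted ⇒ πR²·S(1−A) = 4πR²·σT_eq⁴, so T_eq⁴ = S(1−A)/(4σ).
T_eq = [1.30×10⁴ × 0.80 / (4 × 5.67×10⁻⁸)]^(1/4) = (4.59×10¹⁰)^(1/4) = 463 K.

T_eq ≈ 463 K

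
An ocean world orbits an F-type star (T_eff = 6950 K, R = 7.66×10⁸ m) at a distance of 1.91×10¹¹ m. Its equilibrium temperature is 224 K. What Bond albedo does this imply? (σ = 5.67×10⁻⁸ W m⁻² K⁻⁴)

L = 4πR_⋆²σT_⋆⁴ = 4π(7.66×10⁸)² × 5.67×10⁻⁸ × (6950)⁴ = 9.75×10²⁶ W.
S = L/(4πd²) = 2130 W m⁻².
From T_eq⁴ = S(1−A)/(4σ): 1−A = 4σT_eq⁴/S.
1−A = 4 × 5.67×10⁻⁸ × (224)⁴ / 2130 = 0.268.

A ≈ 0.73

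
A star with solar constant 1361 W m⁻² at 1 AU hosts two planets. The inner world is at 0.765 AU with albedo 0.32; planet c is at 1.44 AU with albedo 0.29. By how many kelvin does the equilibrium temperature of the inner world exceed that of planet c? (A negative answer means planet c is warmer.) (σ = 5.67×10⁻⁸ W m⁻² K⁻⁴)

T_eq = [S₀(1−A)/(4σd²)]^(1/4), so T ∝ (1−A)^(1/4) / √d.
T₁ = [1361×0.68/(4×5.67×10⁻⁸×0.765²)]^(1/4) = 288.97 K.
T₂ = [1361×0.71/(4×5.67×10⁻⁸×1.44²)]^(1/4) = 212.91 K.

ΔT ≈ 76.1 K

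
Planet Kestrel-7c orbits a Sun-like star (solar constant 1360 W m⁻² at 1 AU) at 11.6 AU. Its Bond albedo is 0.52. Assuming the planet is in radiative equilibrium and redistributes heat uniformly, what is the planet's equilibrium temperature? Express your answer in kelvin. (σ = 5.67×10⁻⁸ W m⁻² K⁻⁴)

T_eq ≈ 68.0 K

Flux at 11.6 AU: S = 1360/11.6² = 10.1 W m⁻².
Energy balance: absorbed = emitted ⇒ πR²·S(1−A) = 4πR²·σT_eq⁴, so T_eq⁴ = S(1−A)/(4σ).
T_eq = [10.1 × 0.48 / (4 × 5.67×10⁻⁸)]^(1/4) = (2.14×10⁷)^(1/4) = 68.0 K.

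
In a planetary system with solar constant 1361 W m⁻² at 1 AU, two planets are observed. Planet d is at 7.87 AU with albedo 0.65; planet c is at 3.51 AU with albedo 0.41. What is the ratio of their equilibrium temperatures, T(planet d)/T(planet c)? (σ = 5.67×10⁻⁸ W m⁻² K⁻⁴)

T_eq = [S₀(1−A)/(4σd²)]^(1/4), so T ∝ (1−A)^(1/4) / √d.
T₁ = [1361×0.35/(4×5.67×10⁻⁸×7.87²)]^(1/4) = 76.31 K.
T₂ = [1361×0.59/(4×5.67×10⁻⁸×3.51²)]^(1/4) = 130.20 K.

T₁/T₂ ≈ 0.586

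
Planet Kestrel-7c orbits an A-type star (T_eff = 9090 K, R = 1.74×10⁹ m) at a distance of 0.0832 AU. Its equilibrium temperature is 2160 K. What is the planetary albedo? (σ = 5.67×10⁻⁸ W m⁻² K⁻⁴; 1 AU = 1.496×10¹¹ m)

A ≈ 0.35

d = 0.0832 AU = 1.24×10¹⁰ m.
L = 4πR_⋆²σT_⋆⁴ = 4π(1.74×10⁹)² × 5.67×10⁻⁸ × (9090)⁴ = 1.47×10²⁸ W.
S = L/(4πd²) = 7.57×10⁶ W m⁻².
From T_eq⁴ = S(1−A)/(4σ): 1−A = 4σT_eq⁴/S.
1−A = 4 × 5.67×10⁻⁸ × (2160)⁴ / 7.57×10⁶ = 0.653.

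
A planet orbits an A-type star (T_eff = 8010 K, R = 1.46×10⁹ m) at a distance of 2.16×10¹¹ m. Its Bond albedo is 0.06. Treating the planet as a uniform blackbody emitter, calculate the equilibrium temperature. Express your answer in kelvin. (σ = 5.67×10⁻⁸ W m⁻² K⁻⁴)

T_eq ≈ 459 K

L = 4πR_⋆²σT_⋆⁴ = 4π(1.46×10⁹)² × 5.67×10⁻⁸ × (8010)⁴ = 6.25×10²⁷ W.
S = L/(4πd²) = 1.07×10⁴ W m⁻².
Energy balance: absorbed = emitted ⇒ πR²·S(1−A) = 4πR²·σT_eq⁴, so T_eq⁴ = S(1−A)/(4σ).
T_eq = [1.07×10⁴ × 0.94 / (4 × 5.67×10⁻⁸)]^(1/4) = (4.42×10¹⁰)^(1/4) = 459 K.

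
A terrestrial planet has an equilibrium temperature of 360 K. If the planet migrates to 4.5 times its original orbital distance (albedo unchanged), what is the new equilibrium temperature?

T_eq ≈ 170 K

T_eq ∝ L^(1/4) · d^(−1/2).
T′ = 360 / 4.5^(1/2) = 170 K.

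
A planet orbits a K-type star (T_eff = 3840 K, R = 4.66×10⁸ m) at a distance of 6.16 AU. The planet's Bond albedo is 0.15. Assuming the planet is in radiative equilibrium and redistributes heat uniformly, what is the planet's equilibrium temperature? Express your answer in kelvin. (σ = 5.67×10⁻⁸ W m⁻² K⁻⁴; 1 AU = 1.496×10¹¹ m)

T_eq ≈ 58.6 K

d = 6.16 AU = 9.22×10¹¹ m.
L = 4πR_⋆²σT_⋆⁴ = 4π(4.66×10⁸)² × 5.67×10⁻⁸ × (3840)⁴ = 3.36×10²⁵ W.
S = L/(4πd²) = 3.15 W m⁻².
Energy balance: absorbed = emitted ⇒ πR²·S(1−A) = 4πR²·σT_eq⁴, so T_eq⁴ = S(1−A)/(4σ).
T_eq = [3.15 × 0.85 / (4 × 5.67×10⁻⁸)]^(1/4) = (1.18×10⁷)^(1/4) = 58.6 K.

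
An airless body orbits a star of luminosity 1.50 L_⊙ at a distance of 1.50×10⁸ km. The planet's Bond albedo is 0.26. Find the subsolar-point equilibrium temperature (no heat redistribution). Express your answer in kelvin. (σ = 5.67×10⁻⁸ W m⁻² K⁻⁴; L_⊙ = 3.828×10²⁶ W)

T_ss ≈ 403 K

d = 1.50×10⁸ km = 1.50×10¹¹ m.
L = 1.50 × 3.828×10²⁶ = 5.74×10²⁶ W.
Flux: S = L/(4πd²) = 5.74×10²⁶/(4π×(1.50×10¹¹)²) = 2030 W m⁻².
At the subsolar point the surface absorbs S(1−A) and emits σT⁴ per unit area — no factor of 4, since only the local patch is in balance.
T = [2030 × 0.74 / 5.67×10⁻⁸]^(1/4) = (2.65×10¹⁰)^(1/4) = 403 K.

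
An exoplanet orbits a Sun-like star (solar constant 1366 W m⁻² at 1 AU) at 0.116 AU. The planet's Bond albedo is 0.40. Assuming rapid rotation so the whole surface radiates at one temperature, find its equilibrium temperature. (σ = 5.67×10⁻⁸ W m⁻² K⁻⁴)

Flux at 0.116 AU: S = 1366/0.116² = 1.02×10⁵ W m⁻².
Energy balance: absorbed = emitted ⇒ πR²·S(1−A) = 4πR²·σT_eq⁴, so T_eq⁴ = S(1−A)/(4σ).
T_eq = [1.02×10⁵ × 0.60 / (4 × 5.67×10⁻⁸)]^(1/4) = (2.69×10¹¹)^(1/4) = 720 K.

T_eq ≈ 720 K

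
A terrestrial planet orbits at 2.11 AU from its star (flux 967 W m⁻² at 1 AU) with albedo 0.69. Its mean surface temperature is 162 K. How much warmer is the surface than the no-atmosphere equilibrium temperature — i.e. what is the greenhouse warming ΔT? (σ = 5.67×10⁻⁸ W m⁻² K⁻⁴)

S = 967/2.11² = 217.2 W m⁻².
T_eq = [S(1−A)/(4σ)]^(1/4) = [217.2×0.31/(4×5.67×10⁻⁸)]^(1/4) = 131.3 K.
ΔT = T_surf − T_eq = 162 − 131.3.

ΔT ≈ 30.7 K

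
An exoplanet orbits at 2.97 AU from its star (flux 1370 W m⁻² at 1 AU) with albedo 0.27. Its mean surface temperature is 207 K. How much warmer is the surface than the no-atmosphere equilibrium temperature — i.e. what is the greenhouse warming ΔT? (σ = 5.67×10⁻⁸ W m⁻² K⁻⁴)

S = 1370/2.97² = 155.3 W m⁻².
T_eq = [S(1−A)/(4σ)]^(1/4) = [155.3×0.73/(4×5.67×10⁻⁸)]^(1/4) = 149.5 K.
ΔT = T_surf − T_eq = 207 − 149.5.

ΔT ≈ 57.5 K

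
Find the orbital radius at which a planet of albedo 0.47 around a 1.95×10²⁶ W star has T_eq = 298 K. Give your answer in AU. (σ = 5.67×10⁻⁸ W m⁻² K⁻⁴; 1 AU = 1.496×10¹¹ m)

d ≈ 0.453 AU

From T_eq⁴ = L(1−A)/(16πσd²): d = √[L(1−A)/(16πσT_eq⁴)].
d = √[1.95×10²⁶ × 0.53 / (16π × 5.67×10⁻⁸ × (298)⁴)] = 6.78×10¹⁰ m = 0.453 AU.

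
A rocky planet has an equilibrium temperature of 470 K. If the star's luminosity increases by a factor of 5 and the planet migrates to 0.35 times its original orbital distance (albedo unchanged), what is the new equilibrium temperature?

T_eq ∝ L^(1/4) · d^(−1/2).
T′ = 470 × 5^(1/4) / 0.35^(1/2) = 1190 K.

T_eq ≈ 1190 K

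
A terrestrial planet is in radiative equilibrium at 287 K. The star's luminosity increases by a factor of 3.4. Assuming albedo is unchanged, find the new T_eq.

T_eq ∝ L^(1/4) · d^(−1/2).
T′ = 287 × 3.4^(1/4) = 390 K.

T_eq ≈ 390 K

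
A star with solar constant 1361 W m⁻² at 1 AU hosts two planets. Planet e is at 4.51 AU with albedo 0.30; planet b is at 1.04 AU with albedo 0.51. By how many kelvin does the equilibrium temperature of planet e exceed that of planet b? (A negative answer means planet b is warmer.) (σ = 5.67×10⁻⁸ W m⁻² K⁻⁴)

ΔT ≈ -108.5 K

T_eq = [S₀(1−A)/(4σd²)]^(1/4), so T ∝ (1−A)^(1/4) / √d.
T₁ = [1361×0.70/(4×5.67×10⁻⁸×4.51²)]^(1/4) = 119.88 K.
T₂ = [1361×0.49/(4×5.67×10⁻⁸×1.04²)]^(1/4) = 228.34 K.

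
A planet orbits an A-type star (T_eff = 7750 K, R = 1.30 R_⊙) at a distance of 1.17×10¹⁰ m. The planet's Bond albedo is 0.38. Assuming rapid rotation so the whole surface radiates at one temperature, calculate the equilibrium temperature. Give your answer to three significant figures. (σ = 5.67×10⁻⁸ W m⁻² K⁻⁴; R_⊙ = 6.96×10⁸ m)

T_eq ≈ 1350 K

R_⋆ = 1.30 × 6.96×10⁸ = 9.05×10⁸ m.
L = 4πR_⋆²σT_⋆⁴ = 4π(9.05×10⁸)² × 5.67×10⁻⁸ × (7750)⁴ = 2.10×10²⁷ W.
S = L/(4πd²) = 1.22×10⁶ W m⁻².
Energy balance: absorbed = emitted ⇒ πR²·S(1−A) = 4πR²·σT_eq⁴, so T_eq⁴ = S(1−A)/(4σ).
T_eq = [1.22×10⁶ × 0.62 / (4 × 5.67×10⁻⁸)]^(1/4) = (3.34×10¹²)^(1/4) = 1350 K.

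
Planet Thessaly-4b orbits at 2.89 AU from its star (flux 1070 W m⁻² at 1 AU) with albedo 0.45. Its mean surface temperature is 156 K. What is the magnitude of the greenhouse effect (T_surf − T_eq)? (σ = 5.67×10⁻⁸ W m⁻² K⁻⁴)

S = 1070/2.89² = 128.1 W m⁻².
T_eq = [S(1−A)/(4σ)]^(1/4) = [128.1×0.55/(4×5.67×10⁻⁸)]^(1/4) = 132.8 K.
ΔT = T_surf − T_eq = 156 − 132.8.

ΔT ≈ 23.2 K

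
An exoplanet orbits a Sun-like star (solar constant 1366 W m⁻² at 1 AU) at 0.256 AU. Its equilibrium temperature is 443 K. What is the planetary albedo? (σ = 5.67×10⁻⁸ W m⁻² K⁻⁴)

A ≈ 0.58

Flux at 0.256 AU: S = 1366/0.256² = 2.08×10⁴ W m⁻².
From T_eq⁴ = S(1−A)/(4σ): 1−A = 4σT_eq⁴/S.
1−A = 4 × 5.67×10⁻⁸ × (443)⁴ / 2.08×10⁴ = 0.419.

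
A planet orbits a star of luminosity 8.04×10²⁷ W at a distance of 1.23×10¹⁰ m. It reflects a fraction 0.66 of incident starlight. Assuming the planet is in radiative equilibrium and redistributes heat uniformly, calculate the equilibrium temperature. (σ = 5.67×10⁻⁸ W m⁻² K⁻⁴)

T_eq ≈ 1590 K

Flux: S = L/(4πd²) = 8.04×10²⁷/(4π×(1.23×10¹⁰)²) = 4.23×10⁶ W m⁻².
Energy balance: absorbed = emitted ⇒ πR²·S(1−A) = 4πR²·σT_eq⁴, so T_eq⁴ = S(1−A)/(4σ).
T_eq = [4.23×10⁶ × 0.34 / (4 × 5.67×10⁻⁸)]^(1/4) = (6.34×10¹²)^(1/4) = 1590 K.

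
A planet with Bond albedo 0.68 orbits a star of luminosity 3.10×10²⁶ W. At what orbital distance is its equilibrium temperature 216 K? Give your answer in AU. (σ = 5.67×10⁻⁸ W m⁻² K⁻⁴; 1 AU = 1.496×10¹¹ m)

From T_eq⁴ = L(1−A)/(16πσd²): d = √[L(1−A)/(16πσT_eq⁴)].
d = √[3.10×10²⁶ × 0.32 / (16π × 5.67×10⁻⁸ × (216)⁴)] = 1.26×10¹¹ m = 0.845 AU.

d ≈ 0.845 AU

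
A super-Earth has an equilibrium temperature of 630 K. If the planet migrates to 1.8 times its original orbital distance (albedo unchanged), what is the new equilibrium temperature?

T_eq ≈ 470 K

T_eq ∝ L^(1/4) · d^(−1/2).
T′ = 630 / 1.8^(1/2) = 470 K.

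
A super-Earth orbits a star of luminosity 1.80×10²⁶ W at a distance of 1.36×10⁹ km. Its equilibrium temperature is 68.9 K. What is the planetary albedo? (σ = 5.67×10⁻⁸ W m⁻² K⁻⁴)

d = 1.36×10⁹ km = 1.36×10¹² m.
Flux: S = L/(4πd²) = 1.80×10²⁶/(4π×(1.36×10¹²)²) = 7.74 W m⁻².
From T_eq⁴ = S(1−A)/(4σ): 1−A = 4σT_eq⁴/S.
1−A = 4 × 5.67×10⁻⁸ × (68.9)⁴ / 7.74 = 0.660.

A ≈ 0.34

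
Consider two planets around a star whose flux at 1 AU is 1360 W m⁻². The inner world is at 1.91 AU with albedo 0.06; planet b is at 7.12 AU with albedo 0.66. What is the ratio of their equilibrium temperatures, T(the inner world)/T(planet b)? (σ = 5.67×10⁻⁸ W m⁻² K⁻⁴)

T₁/T₂ ≈ 2.490

T_eq = [S₀(1−A)/(4σd²)]^(1/4), so T ∝ (1−A)^(1/4) / √d.
T₁ = [1360×0.94/(4×5.67×10⁻⁸×1.91²)]^(1/4) = 198.26 K.
T₂ = [1360×0.34/(4×5.67×10⁻⁸×7.12²)]^(1/4) = 79.63 K.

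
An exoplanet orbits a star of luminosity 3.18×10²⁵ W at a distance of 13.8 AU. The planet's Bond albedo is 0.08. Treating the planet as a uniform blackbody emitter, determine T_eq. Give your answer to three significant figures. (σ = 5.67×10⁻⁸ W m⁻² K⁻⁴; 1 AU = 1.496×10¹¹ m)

T_eq ≈ 39.4 K

d = 13.8 AU = 2.06×10¹² m.
Flux: S = L/(4πd²) = 3.18×10²⁵/(4π×(2.06×10¹²)²) = 0.594 W m⁻².
Energy balance: absorbed = emitted ⇒ πR²·S(1−A) = 4πR²·σT_eq⁴, so T_eq⁴ = S(1−A)/(4σ).
T_eq = [0.594 × 0.92 / (4 × 5.67×10⁻⁸)]^(1/4) = (2.41×10⁶)^(1/4) = 39.4 K.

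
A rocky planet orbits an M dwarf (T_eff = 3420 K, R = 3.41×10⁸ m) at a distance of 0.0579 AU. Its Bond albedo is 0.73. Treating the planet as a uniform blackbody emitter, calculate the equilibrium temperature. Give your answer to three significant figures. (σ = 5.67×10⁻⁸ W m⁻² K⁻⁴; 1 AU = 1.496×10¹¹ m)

d = 0.0579 AU = 8.66×10⁹ m.
L = 4πR_⋆²σT_⋆⁴ = 4π(3.41×10⁸)² × 5.67×10⁻⁸ × (3420)⁴ = 1.13×10²⁵ W.
S = L/(4πd²) = 1.20×10⁴ W m⁻².
Energy balance: absorbed = emitted ⇒ πR²·S(1−A) = 4πR²·σT_eq⁴, so T_eq⁴ = S(1−A)/(4σ).
T_eq = [1.20×10⁴ × 0.27 / (4 × 5.67×10⁻⁸)]^(1/4) = (1.43×10¹⁰)^(1/4) = 346 K.

T_eq ≈ 346 K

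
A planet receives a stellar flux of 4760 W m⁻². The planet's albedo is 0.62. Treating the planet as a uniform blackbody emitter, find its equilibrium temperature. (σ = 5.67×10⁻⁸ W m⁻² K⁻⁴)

T_eq ≈ 299 K

Energy balance: absorbed = emitted ⇒ πR²·S(1−A) = 4πR²·σT_eq⁴, so T_eq⁴ = S(1−A)/(4σ).
T_eq = [4760 × 0.38 / (4 × 5.67×10⁻⁸)]^(1/4) = (7.98×10⁹)^(1/4) = 299 K.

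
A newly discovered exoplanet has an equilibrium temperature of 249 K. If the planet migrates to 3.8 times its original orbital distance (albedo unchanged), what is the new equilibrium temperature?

T_eq ∝ L^(1/4) · d^(−1/2).
T′ = 249 / 3.8^(1/2) = 128 K.

T_eq ≈ 128 K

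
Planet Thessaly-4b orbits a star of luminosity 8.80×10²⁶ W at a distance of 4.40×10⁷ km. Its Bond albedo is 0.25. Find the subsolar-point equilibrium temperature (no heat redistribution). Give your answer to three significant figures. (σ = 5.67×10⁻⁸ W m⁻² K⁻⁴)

T_ss ≈ 832 K

d = 4.40×10⁷ km = 4.40×10¹⁰ m.
Flux: S = L/(4πd²) = 8.80×10²⁶/(4π×(4.40×10¹⁰)²) = 3.62×10⁴ W m⁻².
At the subsolar point the surface absorbs S(1−A) and emits σT⁴ per unit area — no factor of 4, since only the local patch is in balance.
T = [3.62×10⁴ × 0.75 / 5.67×10⁻⁸]^(1/4) = (4.78×10¹¹)^(1/4) = 832 K.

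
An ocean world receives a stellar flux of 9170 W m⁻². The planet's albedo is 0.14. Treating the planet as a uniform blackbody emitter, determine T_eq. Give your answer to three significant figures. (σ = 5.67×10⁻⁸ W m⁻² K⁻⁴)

Energy balance: absorbed = emitted ⇒ πR²·S(1−A) = 4πR²·σT_eq⁴, so T_eq⁴ = S(1−A)/(4σ).
T_eq = [9170 × 0.86 / (4 × 5.67×10⁻⁸)]^(1/4) = (3.48×10¹⁰)^(1/4) = 432 K.

T_eq ≈ 432 K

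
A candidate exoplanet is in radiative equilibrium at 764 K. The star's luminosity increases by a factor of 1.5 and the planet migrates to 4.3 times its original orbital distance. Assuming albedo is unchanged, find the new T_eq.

T_eq ≈ 408 K

T_eq ∝ L^(1/4) · d^(−1/2).
T′ = 764 × 1.5^(1/4) / 4.3^(1/2) = 408 K.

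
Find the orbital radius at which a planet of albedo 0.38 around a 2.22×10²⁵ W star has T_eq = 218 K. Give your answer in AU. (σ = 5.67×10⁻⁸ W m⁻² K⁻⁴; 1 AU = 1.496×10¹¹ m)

d ≈ 0.309 AU

From T_eq⁴ = L(1−A)/(16πσd²): d = √[L(1−A)/(16πσT_eq⁴)].
d = √[2.22×10²⁵ × 0.62 / (16π × 5.67×10⁻⁸ × (218)⁴)] = 4.62×10¹⁰ m = 0.309 AU.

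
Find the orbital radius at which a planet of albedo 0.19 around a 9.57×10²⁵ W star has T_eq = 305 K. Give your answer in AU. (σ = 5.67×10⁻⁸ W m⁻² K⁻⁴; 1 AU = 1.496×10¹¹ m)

From T_eq⁴ = L(1−A)/(16πσd²): d = √[L(1−A)/(16πσT_eq⁴)].
d = √[9.57×10²⁵ × 0.81 / (16π × 5.67×10⁻⁸ × (305)⁴)] = 5.61×10¹⁰ m = 0.375 AU.

d ≈ 0.375 AU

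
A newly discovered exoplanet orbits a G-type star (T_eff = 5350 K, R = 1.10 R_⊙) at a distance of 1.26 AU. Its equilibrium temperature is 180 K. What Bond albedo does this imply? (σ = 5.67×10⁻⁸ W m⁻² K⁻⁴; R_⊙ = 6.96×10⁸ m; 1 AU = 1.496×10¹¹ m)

A ≈ 0.69

R_⋆ = 1.10 × 6.96×10⁸ = 7.66×10⁸ m.
d = 1.26 AU = 1.88×10¹¹ m.
L = 4πR_⋆²σT_⋆⁴ = 4π(7.66×10⁸)² × 5.67×10⁻⁸ × (5350)⁴ = 3.42×10²⁶ W.
S = L/(4πd²) = 766 W m⁻².
From T_eq⁴ = S(1−A)/(4σ): 1−A = 4σT_eq⁴/S.
1−A = 4 × 5.67×10⁻⁸ × (180)⁴ / 766 = 0.311.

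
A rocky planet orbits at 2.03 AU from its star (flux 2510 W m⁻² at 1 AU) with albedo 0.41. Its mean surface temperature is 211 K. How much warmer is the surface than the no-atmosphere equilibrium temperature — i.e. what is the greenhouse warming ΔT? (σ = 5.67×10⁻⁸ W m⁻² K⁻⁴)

ΔT ≈ 11.5 K

S = 2510/2.03² = 609.1 W m⁻².
T_eq = [S(1−A)/(4σ)]^(1/4) = [609.1×0.59/(4×5.67×10⁻⁸)]^(1/4) = 199.5 K.
ΔT = T_surf − T_eq = 211 − 199.5.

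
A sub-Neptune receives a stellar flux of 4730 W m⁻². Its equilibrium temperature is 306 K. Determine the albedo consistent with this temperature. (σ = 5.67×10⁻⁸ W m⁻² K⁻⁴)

From T_eq⁴ = S(1−A)/(4σ): 1−A = 4σT_eq⁴/S.
1−A = 4 × 5.67×10⁻⁸ × (306)⁴ / 4730 = 0.420.

A ≈ 0.58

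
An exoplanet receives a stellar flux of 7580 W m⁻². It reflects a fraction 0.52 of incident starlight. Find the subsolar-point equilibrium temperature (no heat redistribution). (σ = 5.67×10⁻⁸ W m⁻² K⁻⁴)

At the subsolar point the surface absorbs S(1−A) and emits σT⁴ per unit area — no factor of 4, since only the local patch is in balance.
T = [7580 × 0.48 / 5.67×10⁻⁸]^(1/4) = (6.42×10¹⁰)^(1/4) = 503 K.

T_ss ≈ 503 K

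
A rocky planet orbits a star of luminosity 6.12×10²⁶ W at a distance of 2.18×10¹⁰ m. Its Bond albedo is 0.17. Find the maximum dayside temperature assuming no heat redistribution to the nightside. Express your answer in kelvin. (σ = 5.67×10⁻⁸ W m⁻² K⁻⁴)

Flux: S = L/(4πd²) = 6.12×10²⁶/(4π×(2.18×10¹⁰)²) = 1.02×10⁵ W m⁻².
With no redistribution each surface element balances locally: S(1−A) = σT⁴.
T = [1.02×10⁵ × 0.83 / 5.67×10⁻⁸]^(1/4) = (1.50×10¹²)^(1/4) = 1110 K.

T_ss ≈ 1110 K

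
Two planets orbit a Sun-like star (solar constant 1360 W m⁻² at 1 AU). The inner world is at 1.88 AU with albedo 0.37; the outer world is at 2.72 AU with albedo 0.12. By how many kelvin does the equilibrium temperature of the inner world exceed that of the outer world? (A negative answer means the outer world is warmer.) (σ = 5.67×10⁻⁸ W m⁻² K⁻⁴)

ΔT ≈ 17.4 K

T_eq = [S₀(1−A)/(4σd²)]^(1/4), so T ∝ (1−A)^(1/4) / √d.
T₁ = [1360×0.63/(4×5.67×10⁻⁸×1.88²)]^(1/4) = 180.81 K.
T₂ = [1360×0.88/(4×5.67×10⁻⁸×2.72²)]^(1/4) = 163.42 K.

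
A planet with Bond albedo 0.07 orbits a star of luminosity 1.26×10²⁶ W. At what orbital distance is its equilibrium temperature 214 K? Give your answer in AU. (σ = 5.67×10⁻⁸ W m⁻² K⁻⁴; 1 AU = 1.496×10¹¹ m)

From T_eq⁴ = L(1−A)/(16πσd²): d = √[L(1−A)/(16πσT_eq⁴)].
d = √[1.26×10²⁶ × 0.93 / (16π × 5.67×10⁻⁸ × (214)⁴)] = 1.40×10¹¹ m = 0.936 AU.

d ≈ 0.936 AU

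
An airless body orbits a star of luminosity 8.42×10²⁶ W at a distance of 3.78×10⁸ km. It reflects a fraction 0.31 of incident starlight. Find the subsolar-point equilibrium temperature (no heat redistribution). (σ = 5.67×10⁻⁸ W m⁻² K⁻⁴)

d = 3.78×10⁸ km = 3.78×10¹¹ m.
Flux: S = L/(4πd²) = 8.42×10²⁶/(4π×(3.78×10¹¹)²) = 469 W m⁻².
At the subsolar point the surface absorbs S(1−A) and emits σT⁴ per unit area — no factor of 4, since only the local patch is in balance.
T = [469 × 0.69 / 5.67×10⁻⁸]^(1/4) = (5.71×10⁹)^(1/4) = 275 K.

T_ss ≈ 275 K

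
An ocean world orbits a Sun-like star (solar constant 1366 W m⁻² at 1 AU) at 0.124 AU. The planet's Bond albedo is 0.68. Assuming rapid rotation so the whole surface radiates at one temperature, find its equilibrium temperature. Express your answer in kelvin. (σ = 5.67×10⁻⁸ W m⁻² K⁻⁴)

Flux at 0.124 AU: S = 1366/0.124² = 8.88×10⁴ W m⁻².
Energy balance: absorbed = emitted ⇒ πR²·S(1−A) = 4πR²·σT_eq⁴, so T_eq⁴ = S(1−A)/(4σ).
T_eq = [8.88×10⁴ × 0.32 / (4 × 5.67×10⁻⁸)]^(1/4) = (1.25×10¹¹)^(1/4) = 595 K.

T_eq ≈ 595 K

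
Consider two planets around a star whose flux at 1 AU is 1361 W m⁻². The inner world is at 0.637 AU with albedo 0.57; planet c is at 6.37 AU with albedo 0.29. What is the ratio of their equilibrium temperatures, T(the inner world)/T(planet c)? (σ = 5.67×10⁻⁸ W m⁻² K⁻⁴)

T₁/T₂ ≈ 2.790

T_eq = [S₀(1−A)/(4σd²)]^(1/4), so T ∝ (1−A)^(1/4) / √d.
T₁ = [1361×0.43/(4×5.67×10⁻⁸×0.637²)]^(1/4) = 282.39 K.
T₂ = [1361×0.71/(4×5.67×10⁻⁸×6.37²)]^(1/4) = 101.23 K.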